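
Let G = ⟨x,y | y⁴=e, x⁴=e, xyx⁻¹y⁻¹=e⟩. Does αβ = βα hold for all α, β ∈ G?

Each pair of generators commutes: x·y = xy = y·x. Since the generators pairwise commute, every element of G commutes with every other, so G is abelian.

Answer: Yes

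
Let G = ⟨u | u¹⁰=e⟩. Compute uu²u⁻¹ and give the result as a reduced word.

Multiply left to right, reducing at each step:
  u · u² = u³
  (u³) · u⁻¹ = u²

Answer: u²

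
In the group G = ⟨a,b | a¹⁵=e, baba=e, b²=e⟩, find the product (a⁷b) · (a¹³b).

Compute (a⁷b) · (a¹³b) by multiplying left to right and reducing via the relations at each step:
  (a⁷b) · a¹³ = a⁹b
  (a⁹b) · b = a⁹

Answer: a⁹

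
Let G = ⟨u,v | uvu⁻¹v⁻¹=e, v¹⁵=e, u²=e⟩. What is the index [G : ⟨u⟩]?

First find ord(u) by computing successive powers:
  u¹ = u, u² = e.
So |⟨u⟩| = ord(u) = 2. With |G| = 30, by Lagrange [G : ⟨u⟩] = 30/2 = 15.

Answer: 15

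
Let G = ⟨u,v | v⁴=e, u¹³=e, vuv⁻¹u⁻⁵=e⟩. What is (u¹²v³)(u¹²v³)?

Compute (u¹²v³) · (u¹²v³) by multiplying left to right and reducing via the relations at each step:
  (u¹²v³) · u¹² = u⁴v³
  (u⁴v³) · v³ = u⁴v²

Answer: u⁴v²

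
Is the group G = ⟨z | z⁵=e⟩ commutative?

G has a single generator, so G is cyclic and hence abelian.

Answer: Yes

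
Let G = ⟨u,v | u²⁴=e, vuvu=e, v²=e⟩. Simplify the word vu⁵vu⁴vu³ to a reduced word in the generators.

Multiply left to right, reducing at each step:
  v · u⁵ = u¹⁹v
  (u¹⁹v) · v = u¹⁹
  (u¹⁹) · u⁴ = u²³
  (u²³) · v = u²³v
  (u²³v) · u³ = u²⁰v

Answer: u²⁰v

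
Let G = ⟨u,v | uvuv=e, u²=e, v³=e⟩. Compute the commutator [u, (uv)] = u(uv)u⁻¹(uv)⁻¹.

[u, (uv)] = u·(uv)·u⁻¹·(uv)⁻¹.
  u · (uv) = v
  v · u = uv²
  (uv²) · (uv) = v²

Answer: v²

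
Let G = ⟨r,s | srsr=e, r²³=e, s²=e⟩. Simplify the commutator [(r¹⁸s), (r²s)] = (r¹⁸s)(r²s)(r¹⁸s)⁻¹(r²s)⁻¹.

[(r¹⁸s), (r²s)] = (r¹⁸s)·(r²s)·(r¹⁸s)⁻¹·(r²s)⁻¹.
  (r¹⁸s) · (r²s) = r¹⁶
  (r¹⁶) · (r¹⁸s) = r¹¹s
  (r¹¹s) · (r²s) = r⁹

Answer: r⁹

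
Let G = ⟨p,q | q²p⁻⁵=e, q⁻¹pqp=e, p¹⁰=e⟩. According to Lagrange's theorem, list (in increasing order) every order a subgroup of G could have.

|G| = 20 = 2² · 5. By Lagrange's theorem the order of any subgroup divides 20; the divisors of 20 are 1, 2, 4, 5, 10, 20.

Answer: 1, 2, 4, 5, 10, 20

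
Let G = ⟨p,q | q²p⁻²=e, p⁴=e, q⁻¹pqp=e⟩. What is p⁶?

Compute successive powers of p, reducing at each step:
  p²: p · p = p²
  p³: (p²) · p = p³
  p⁴: (p³) · p = e
  p⁵: e · p = p
  p⁶: p · p = p²

Answer: p²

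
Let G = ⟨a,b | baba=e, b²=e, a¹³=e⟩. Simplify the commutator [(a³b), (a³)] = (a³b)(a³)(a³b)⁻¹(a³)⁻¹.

[(a³b), (a³)] = (a³b)·(a³)·(a³b)⁻¹·(a³)⁻¹.
  (a³b) · (a³) = b
  b · (a³b) = a¹⁰
  (a¹⁰) · (a¹⁰) = a⁷

Answer: a⁷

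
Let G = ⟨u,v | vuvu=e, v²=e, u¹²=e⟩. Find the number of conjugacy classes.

The conjugacy classes (representative and size) are:
  [e] (size 1), [u¹¹] (size 2), [u²] (size 2), [u⁹] (size 2), [u⁴] (size 2), [u⁵] (size 2), [u⁶] (size 1), [v] (size 6), [uv] (size 6).
Class equation: 1 + 2 + 2 + 2 + 2 + 2 + 1 + 6 + 6 = 24 = |G|. So G has 9 conjugacy classes.

Answer: 9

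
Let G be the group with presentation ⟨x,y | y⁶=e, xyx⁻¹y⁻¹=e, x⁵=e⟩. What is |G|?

Enumerate words in the generators, reducing via the relations: the distinct elements are
  {e, x, y, xy, x², x³, x⁴, y², y³, y⁴, y⁵, xy², xy³, xy⁴, xy⁵, x²y, x³y, x⁴y, x²y², x²y³, x²y⁴, x²y⁵, x³y², x³y³, x³y⁴, x³y⁵, x⁴y², x⁴y³, x⁴y⁴, x⁴y⁵}.
No further products give new elements, so |G| = 30.

Answer: 30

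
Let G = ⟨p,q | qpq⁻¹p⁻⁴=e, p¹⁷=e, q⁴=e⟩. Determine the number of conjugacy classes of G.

The conjugacy classes (representative and size) are:
  [e] (size 1), [p⁴] (size 4), [p²] (size 4), [p⁵] (size 4), [p¹¹] (size 4), [p⁷q] (size 17), [p³q²] (size 17), [p⁹q³] (size 17).
Class equation: 1 + 4 + 4 + 4 + 4 + 17 + 17 + 17 = 68 = |G|. So G has 8 conjugacy classes.

Answer: 8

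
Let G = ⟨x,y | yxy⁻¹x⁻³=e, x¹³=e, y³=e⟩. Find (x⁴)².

Compute successive powers of (x⁴), reducing at each step:
  (x⁴)²: (x⁴) · x⁴ = x⁸

Answer: x⁸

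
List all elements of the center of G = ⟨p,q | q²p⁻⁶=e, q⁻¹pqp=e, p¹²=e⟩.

An element z ∈ Z(G) iff z commutes with every generator.
For example p⁶ is central: (p⁶)·p = p⁷ = p·(p⁶); (p⁶)·q = q⁻¹ = q·(p⁶).
Whereas p ∉ Z(G) since p·q = pq ≠ p⁵q⁻¹ = q·p.
Checking each of the 24 elements this way gives Z(G) = {e, p⁶}, of order 2.

Answer: {e, p⁶}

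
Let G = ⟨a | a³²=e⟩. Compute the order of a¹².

Compute successive powers until reaching e:
  (a¹²)¹ = a¹², (a¹²)² = a²⁴, (a¹²)³ = a⁴, (a¹²)⁴ = a¹⁶, (a¹²)⁵ = a²⁸, (a¹²)⁶ = a⁸, (a¹²)⁷ = a²⁰, (a¹²)⁸ = e.
The smallest positive k with (a¹²)ᵏ = e is 8.

Answer: 8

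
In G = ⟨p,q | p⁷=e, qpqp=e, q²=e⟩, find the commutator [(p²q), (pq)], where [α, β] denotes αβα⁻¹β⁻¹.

[(p²q), (pq)] = (p²q)·(pq)·(p²q)⁻¹·(pq)⁻¹.
  (p²q) · (pq) = p
  p · (p²q) = p³q
  (p³q) · (pq) = p²

Answer: p²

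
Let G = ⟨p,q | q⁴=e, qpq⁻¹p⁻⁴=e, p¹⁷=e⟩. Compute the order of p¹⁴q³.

Compute successive powers until reaching e:
  (p¹⁴q³)¹ = p¹⁴q³, (p¹⁴q³)² = p⁹q², (p¹⁴q³)³ = p¹²q, (p¹⁴q³)⁴ = e.
The smallest positive k with (p¹⁴q³)ᵏ = e is 4.

Answer: 4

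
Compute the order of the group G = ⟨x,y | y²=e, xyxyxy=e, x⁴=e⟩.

Enumerate words in the generators, reducing via the relations: the distinct elements are
  {e, x, y, xy, x², x³, yx, xyx, x²y, x³y, yx², yx³, xyx², xyx³, x²yx, x³yx, yx²y, xyx²y, x²yx², x²yx³, x³yx², x³yx³, x²yx²y, x³yx²y}.
No further products give new elements, so |G| = 24.

Answer: 24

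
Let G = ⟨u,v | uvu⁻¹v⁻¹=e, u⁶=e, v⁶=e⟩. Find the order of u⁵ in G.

Compute successive powers until reaching e:
  (u⁵)¹ = u⁵, (u⁵)² = u⁴, (u⁵)³ = u³, (u⁵)⁴ = u², (u⁵)⁵ = u, (u⁵)⁶ = e.
The smallest positive k with (u⁵)ᵏ = e is 6.

Answer: 6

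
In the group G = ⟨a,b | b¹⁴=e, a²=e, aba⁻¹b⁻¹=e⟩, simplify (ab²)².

Compute successive powers of (ab²), reducing at each step:
  (ab²)²: (ab²) · a = b²;   (b²) · b² = b⁴

Answer: b⁴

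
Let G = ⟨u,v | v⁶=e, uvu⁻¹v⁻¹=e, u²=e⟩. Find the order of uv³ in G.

Compute successive powers until reaching e:
  (uv³)¹ = uv³, (uv³)² = e.
The smallest positive k with (uv³)ᵏ = e is 2.

Answer: 2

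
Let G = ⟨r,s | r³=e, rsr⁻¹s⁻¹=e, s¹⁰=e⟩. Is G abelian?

Each pair of generators commutes: r·s = rs = s·r. Since the generators pairwise commute, every element of G commutes with every other, so G is abelian.

Answer: Yes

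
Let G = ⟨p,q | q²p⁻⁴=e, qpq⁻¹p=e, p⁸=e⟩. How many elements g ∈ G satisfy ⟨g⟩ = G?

⟨g⟩ = G would require ord(g) = |G| = 16, but the maximum element order in G is 8 < 16. So G is not cyclic and no single element generates it: the count is 0.

Answer: 0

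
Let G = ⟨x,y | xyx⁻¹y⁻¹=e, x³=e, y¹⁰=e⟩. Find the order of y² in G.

Compute successive powers until reaching e:
  (y²)¹ = y², (y²)² = y⁴, (y²)³ = y⁶, (y²)⁴ = y⁸, (y²)⁵ = e.
The smallest positive k with (y²)ᵏ = e is 5.

Answer: 5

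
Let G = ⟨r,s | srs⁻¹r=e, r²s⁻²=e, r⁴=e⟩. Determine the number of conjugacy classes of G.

The conjugacy classes (representative and size) are:
  [e] (size 1), [r³] (size 2), [r²] (size 1), [s⁻¹] (size 2), [rs] (size 2).
Class equation: 1 + 2 + 1 + 2 + 2 = 8 = |G|. So G has 5 conjugacy classes.

Answer: 5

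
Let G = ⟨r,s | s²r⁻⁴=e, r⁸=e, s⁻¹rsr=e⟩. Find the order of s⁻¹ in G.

Compute successive powers until reaching e:
  (s⁻¹)¹ = s⁻¹, (s⁻¹)² = r⁴, (s⁻¹)³ = s, (s⁻¹)⁴ = e.
The smallest positive k with (s⁻¹)ᵏ = e is 4.

Answer: 4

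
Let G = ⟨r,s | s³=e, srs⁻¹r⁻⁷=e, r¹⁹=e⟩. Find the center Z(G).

An element z ∈ Z(G) iff z commutes with every generator.
For example e is central: e·r = r = r·e; e·s = s = s·e.
Whereas r ∉ Z(G) since r·s = rs ≠ r⁷s = s·r.
Checking each of the 57 elements this way gives Z(G) = {e}, of order 1.

Answer: {e}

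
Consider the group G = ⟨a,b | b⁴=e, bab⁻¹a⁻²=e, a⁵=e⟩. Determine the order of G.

Enumerate words in the generators, reducing via the relations: the distinct elements are
  {a, b, e, ab, a², a³, a⁴, b², b³, ab², ab³, a²b, a³b, a⁴b, a²b², a²b³, a³b², a³b³, a⁴b², a⁴b³}.
No further products give new elements, so |G| = 20.

Answer: 20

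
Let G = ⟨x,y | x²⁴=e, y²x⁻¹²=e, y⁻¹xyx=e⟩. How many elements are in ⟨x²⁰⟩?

|⟨x²⁰⟩| equals the order of x²⁰. Compute successive powers until reaching e:
  (x²⁰)¹ = x²⁰, (x²⁰)² = x¹⁶, (x²⁰)³ = x¹², (x²⁰)⁴ = x⁸, (x²⁰)⁵ = x⁴, (x²⁰)⁶ = e.
The smallest positive k with (x²⁰)ᵏ = e is 6, so |⟨x²⁰⟩| = 6.

Answer: 6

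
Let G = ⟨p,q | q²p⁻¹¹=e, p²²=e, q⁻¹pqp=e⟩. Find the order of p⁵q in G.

Compute successive powers until reaching e:
  (p⁵q)¹ = p⁵q, (p⁵q)² = p¹¹, (p⁵q)³ = p⁵q⁻¹, (p⁵q)⁴ = e.
The smallest positive k with (p⁵q)ᵏ = e is 4.

Answer: 4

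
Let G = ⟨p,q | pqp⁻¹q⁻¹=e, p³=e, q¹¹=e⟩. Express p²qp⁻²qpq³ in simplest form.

Multiply left to right, reducing at each step:
  (p²) · q = p²q
  (p²q) · p⁻² = q
  q · q = q²
  (q²) · p = pq²
  (pq²) · q³ = pq⁵

Answer: pq⁵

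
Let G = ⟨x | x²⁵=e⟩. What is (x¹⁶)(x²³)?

Compute (x¹⁶) · (x²³) by multiplying left to right and reducing via the relations at each step:
  (x¹⁶) · x²³ = x¹⁴

Answer: x¹⁴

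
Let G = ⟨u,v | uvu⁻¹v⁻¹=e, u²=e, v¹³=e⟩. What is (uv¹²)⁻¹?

The order of (uv¹²) is 26 (smallest k with (uv¹²)ᵏ = e), so (uv¹²)⁻¹ = (uv¹²)²⁵ = uv.
Check: (uv¹²) · (uv) → (uv¹²) · u = v¹²;   (v¹²) · v = e, giving e as required.

Answer: uv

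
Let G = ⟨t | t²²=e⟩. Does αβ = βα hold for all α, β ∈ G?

G has a single generator, so G is cyclic and hence abelian.

Answer: Yes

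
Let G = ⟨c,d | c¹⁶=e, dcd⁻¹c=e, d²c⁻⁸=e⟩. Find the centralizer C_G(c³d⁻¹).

⟨c³d⁻¹⟩ ⊆ C_G(c³d⁻¹) since powers of c³d⁻¹ commute with c³d⁻¹; so |C_G(c³d⁻¹)| ≥ |⟨c³d⁻¹⟩| = 4.
By orbit–stabilizer, |C_G(c³d⁻¹)| = |G| / |conj. class of c³d⁻¹| = 32 / 8 = 4.
The 4 elements commuting with c³d⁻¹ are {e, c⁸, c³d, c³d⁻¹}.

Answer: {e, c⁸, c³d, c³d⁻¹}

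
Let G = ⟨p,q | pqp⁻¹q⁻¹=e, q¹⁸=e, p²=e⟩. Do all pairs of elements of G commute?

Each pair of generators commutes: p·q = pq = q·p. Since the generators pairwise commute, every element of G commutes with every other, so G is abelian.

Answer: Yes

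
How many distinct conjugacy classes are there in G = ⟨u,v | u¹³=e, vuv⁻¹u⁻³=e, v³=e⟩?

The conjugacy classes (representative and size) are:
  [e] (size 1), [u] (size 3), [u⁵] (size 3), [u¹⁰] (size 3), [u⁸] (size 3), [u¹⁰v] (size 13), [u⁷v²] (size 13).
Class equation: 1 + 3 + 3 + 3 + 3 + 13 + 13 = 39 = |G|. So G has 7 conjugacy classes.

Answer: 7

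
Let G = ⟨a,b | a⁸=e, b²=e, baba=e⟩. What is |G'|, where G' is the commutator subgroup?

G' = [G, G] is generated by all commutators. The generator-pair commutators are: [a, b] = a².
The subgroup they normally generate is {e, a², a⁴, a⁶}, of order 4.
Check: |G/G'| = 16/4 = 4 is the order of the abelianisation.

Answer: 4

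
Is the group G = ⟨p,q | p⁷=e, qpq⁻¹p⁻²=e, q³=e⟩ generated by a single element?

Every cyclic group is abelian. But p·q = pq while q·p = p²q, so p·q ≠ q·p and G is not abelian. Hence G is not cyclic.

Answer: No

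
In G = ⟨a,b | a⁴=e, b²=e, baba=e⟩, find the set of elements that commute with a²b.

⟨a²b⟩ ⊆ C_G(a²b) since powers of a²b commute with a²b; so |C_G(a²b)| ≥ |⟨a²b⟩| = 2.
By orbit–stabilizer, |C_G(a²b)| = |G| / |conj. class of a²b| = 8 / 2 = 4.
The 4 elements commuting with a²b are {e, a², b, a²b}.

Answer: {e, a², b, a²b}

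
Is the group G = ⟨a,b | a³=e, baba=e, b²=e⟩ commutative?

a·b = ab but b·a = a²b, so a·b ≠ b·a and G is not abelian.

Answer: No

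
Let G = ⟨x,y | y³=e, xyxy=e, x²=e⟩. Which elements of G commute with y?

⟨y⟩ ⊆ C_G(y) since powers of y commute with y; so |C_G(y)| ≥ |⟨y⟩| = 3.
By orbit–stabilizer, |C_G(y)| = |G| / |conj. class of y| = 6 / 2 = 3.
The 3 elements commuting with y are {e, y, y²}.

Answer: {e, y, y²}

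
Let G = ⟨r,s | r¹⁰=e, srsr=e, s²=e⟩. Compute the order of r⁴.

Compute successive powers until reaching e:
  (r⁴)¹ = r⁴, (r⁴)² = r⁸, (r⁴)³ = r², (r⁴)⁴ = r⁶, (r⁴)⁵ = e.
The smallest positive k with (r⁴)ᵏ = e is 5.

Answer: 5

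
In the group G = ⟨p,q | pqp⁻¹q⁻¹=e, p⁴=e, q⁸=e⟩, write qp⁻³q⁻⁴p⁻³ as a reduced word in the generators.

Multiply left to right, reducing at each step:
  q · p⁻³ = pq
  (pq) · q⁻⁴ = pq⁵
  (pq⁵) · p⁻³ = p²q⁵

Answer: p²q⁵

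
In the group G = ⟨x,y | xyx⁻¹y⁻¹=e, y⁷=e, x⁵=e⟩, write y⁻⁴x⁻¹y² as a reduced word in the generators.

Multiply left to right, reducing at each step:
  (y³) · x⁻¹ = x⁴y³
  (x⁴y³) · y² = x⁴y⁵

Answer: x⁴y⁵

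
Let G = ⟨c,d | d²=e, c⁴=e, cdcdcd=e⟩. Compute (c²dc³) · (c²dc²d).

Compute (c²dc³) · (c²dc²d) by multiplying left to right and reducing via the relations at each step:
  (c²dc³) · c² = c²dc
  (c²dc) · d = cdc³
  (cdc³) · c² = cdc
  (cdc) · d = dc³

Answer: dc³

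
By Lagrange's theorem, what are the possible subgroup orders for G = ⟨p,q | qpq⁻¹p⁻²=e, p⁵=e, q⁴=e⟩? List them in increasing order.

|G| = 20 = 2² · 5. By Lagrange's theorem the order of any subgroup divides 20; the divisors of 20 are 1, 2, 4, 5, 10, 20.

Answer: 1, 2, 4, 5, 10, 20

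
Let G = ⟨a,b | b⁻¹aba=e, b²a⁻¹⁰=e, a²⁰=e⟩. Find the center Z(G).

An element z ∈ Z(G) iff z commutes with every generator.
For example a¹⁰ is central: (a¹⁰)·a = a¹¹ = a·(a¹⁰); (a¹⁰)·b = b⁻¹ = b·(a¹⁰).
Whereas a ∉ Z(G) since a·b = ab ≠ a⁹b⁻¹ = b·a.
Checking each of the 40 elements this way gives Z(G) = {e, a¹⁰}, of order 2.

Answer: {e, a¹⁰}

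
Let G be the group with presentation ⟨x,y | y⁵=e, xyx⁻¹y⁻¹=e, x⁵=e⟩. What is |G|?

Enumerate words in the generators, reducing via the relations: the distinct elements are
  {e, x, y, xy, x², x³, x⁴, y², y³, y⁴, xy², xy³, xy⁴, x²y, x³y, x⁴y, x²y², x²y³, x²y⁴, x³y², x³y³, x³y⁴, x⁴y², x⁴y³, x⁴y⁴}.
No further products give new elements, so |G| = 25.

Answer: 25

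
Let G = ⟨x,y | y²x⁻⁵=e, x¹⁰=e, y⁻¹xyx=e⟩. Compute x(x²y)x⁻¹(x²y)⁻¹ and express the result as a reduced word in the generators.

[x, (x²y)] = x·(x²y)·x⁻¹·(x²y)⁻¹.
  x · (x²y) = x³y
  (x³y) · (x⁹) = x⁴y
  (x⁴y) · (x²y⁻¹) = x²

Answer: x²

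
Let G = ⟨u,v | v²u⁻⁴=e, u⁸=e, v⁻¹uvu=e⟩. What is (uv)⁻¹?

The order of (uv) is 4 (smallest k with (uv)ᵏ = e), so (uv)⁻¹ = (uv)³ = uv⁻¹.
Check: (uv) · (uv⁻¹) → (uv) · u = v;   v · v⁻¹ = e, giving e as required.

Answer: uv⁻¹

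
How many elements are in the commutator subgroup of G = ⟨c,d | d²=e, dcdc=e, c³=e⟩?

G' = [G, G] is generated by all commutators. The generator-pair commutators are: [c, d] = c².
The subgroup they normally generate is {e, c, c²}, of order 3.
Check: |G/G'| = 6/3 = 2 is the order of the abelianisation.

Answer: 3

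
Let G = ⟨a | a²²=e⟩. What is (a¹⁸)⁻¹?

The order of (a¹⁸) is 11 (smallest k with (a¹⁸)ᵏ = e), so (a¹⁸)⁻¹ = (a¹⁸)¹⁰ = a⁴.
Check: (a¹⁸) · (a⁴) → (a¹⁸) · a⁴ = e, giving e as required.

Answer: a⁴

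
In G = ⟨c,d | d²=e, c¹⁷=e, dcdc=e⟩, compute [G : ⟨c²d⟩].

First find ord(c²d) by computing successive powers:
  (c²d)¹ = c²d, (c²d)² = e.
So |⟨c²d⟩| = ord(c²d) = 2. With |G| = 34, by Lagrange [G : ⟨c²d⟩] = 34/2 = 17.

Answer: 17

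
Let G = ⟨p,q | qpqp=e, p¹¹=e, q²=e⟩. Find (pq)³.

Compute successive powers of (pq), reducing at each step:
  (pq)²: (pq) · p = q;   q · q = e
  (pq)³: e · p = p;   p · q = pq

Answer: pq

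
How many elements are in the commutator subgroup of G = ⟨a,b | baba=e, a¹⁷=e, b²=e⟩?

G' = [G, G] is generated by all commutators. The generator-pair commutators are: [a, b] = a².
The subgroup they normally generate is {e, a, a², a³, a⁴, a⁵, a⁶, a⁷, a⁸, a⁹, a¹⁰, a¹¹, a¹², a¹³, a¹⁴, a¹⁵, a¹⁶}, of order 17.
Check: |G/G'| = 34/17 = 2 is the order of the abelianisation.

Answer: 17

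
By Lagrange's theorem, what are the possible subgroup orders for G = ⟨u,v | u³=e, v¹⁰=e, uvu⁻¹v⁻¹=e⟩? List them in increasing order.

|G| = 30 = 2 · 3 · 5. By Lagrange's theorem the order of any subgroup divides 30; the divisors of 30 are 1, 2, 3, 5, 6, 10, 15, 30.

Answer: 1, 2, 3, 5, 6, 10, 15, 30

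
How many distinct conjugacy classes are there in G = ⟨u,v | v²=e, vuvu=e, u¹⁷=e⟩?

The conjugacy classes (representative and size) are:
  [e] (size 1), [u¹⁶] (size 2), [u²] (size 2), [u³] (size 2), [u¹³] (size 2), [u¹²] (size 2), [u⁶] (size 2), [u¹⁰] (size 2), [u⁹] (size 2), [u⁷v] (size 17).
Class equation: 1 + 2 + 2 + 2 + 2 + 2 + 2 + 2 + 2 + 17 = 34 = |G|. So G has 10 conjugacy classes.

Answer: 10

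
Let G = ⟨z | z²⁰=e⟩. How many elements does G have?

G is generated by a single element, so G is cyclic. The relator gives z²⁰ = e and no smaller power is forced to be e, so the 20 powers {e, z, z², z³, z⁴, z⁵, z⁶, z⁷, z⁸, z⁹, z¹², z¹³, z¹¹, z¹⁰, z¹⁴, z¹⁵, z¹⁶, z¹⁷, z¹⁸, z¹⁹} are distinct. Hence |G| = 20.

Answer: 20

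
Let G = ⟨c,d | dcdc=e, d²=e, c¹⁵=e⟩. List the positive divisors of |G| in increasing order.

|G| = 30 = 2 · 3 · 5. By Lagrange's theorem the order of any subgroup divides 30; the divisors of 30 are 1, 2, 3, 5, 6, 10, 15, 30.

Answer: 1, 2, 3, 5, 6, 10, 15, 30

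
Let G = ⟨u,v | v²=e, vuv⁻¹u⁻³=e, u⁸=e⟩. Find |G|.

Enumerate words in the generators, reducing via the relations: the distinct elements are
  {e, u, v, uv, u², u³, u⁴, u⁵, u⁶, u⁷, u²v, u³v, u⁴v, u⁵v, u⁶v, u⁷v}.
No further products give new elements, so |G| = 16.

Answer: 16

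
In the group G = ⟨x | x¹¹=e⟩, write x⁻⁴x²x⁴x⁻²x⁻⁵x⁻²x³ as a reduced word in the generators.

Multiply left to right, reducing at each step:
  (x⁷) · x² = x⁹
  (x⁹) · x⁴ = x²
  (x²) · x⁻² = e
  e · x⁻⁵ = x⁶
  (x⁶) · x⁻² = x⁴
  (x⁴) · x³ = x⁷

Answer: x⁷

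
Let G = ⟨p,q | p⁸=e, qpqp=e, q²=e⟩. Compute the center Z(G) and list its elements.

An element z ∈ Z(G) iff z commutes with every generator.
For example p⁴ is central: (p⁴)·p = p⁵ = p·(p⁴); (p⁴)·q = p⁴q = q·(p⁴).
Whereas p ∉ Z(G) since p·q = pq ≠ p⁷q = q·p.
Checking each of the 16 elements this way gives Z(G) = {e, p⁴}, of order 2.

Answer: {e, p⁴}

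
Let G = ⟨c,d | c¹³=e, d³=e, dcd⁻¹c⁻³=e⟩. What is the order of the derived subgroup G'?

G' = [G, G] is generated by all commutators. The generator-pair commutators are: [c, d] = c¹¹.
The subgroup they normally generate is {e, c, c², c³, c⁴, c⁵, c⁶, c⁷, c⁸, c⁹, c¹⁰, c¹¹, c¹²}, of order 13.
Check: |G/G'| = 39/13 = 3 is the order of the abelianisation.

Answer: 13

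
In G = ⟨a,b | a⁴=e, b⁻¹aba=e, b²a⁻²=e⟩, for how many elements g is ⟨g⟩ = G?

⟨g⟩ = G would require ord(g) = |G| = 8, but the maximum element order in G is 4 < 8. So G is not cyclic and no single element generates it: the count is 0.

Answer: 0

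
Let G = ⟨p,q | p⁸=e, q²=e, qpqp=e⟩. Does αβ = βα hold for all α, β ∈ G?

p·q = pq but q·p = p⁷q, so p·q ≠ q·p and G is not abelian.

Answer: No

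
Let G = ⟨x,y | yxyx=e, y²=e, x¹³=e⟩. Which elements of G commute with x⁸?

⟨x⁸⟩ ⊆ C_G(x⁸) since powers of x⁸ commute with x⁸; so |C_G(x⁸)| ≥ |⟨x⁸⟩| = 13.
By orbit–stabilizer, |C_G(x⁸)| = |G| / |conj. class of x⁸| = 26 / 2 = 13.
The 13 elements commuting with x⁸ are {e, x, x², x³, x⁴, x⁵, x⁶, x⁷, x⁸, x⁹, x¹⁰, x¹¹, x¹²}.

Answer: {e, x, x², x³, x⁴, x⁵, x⁶, x⁷, x⁸, x⁹, x¹⁰, x¹¹, x¹²}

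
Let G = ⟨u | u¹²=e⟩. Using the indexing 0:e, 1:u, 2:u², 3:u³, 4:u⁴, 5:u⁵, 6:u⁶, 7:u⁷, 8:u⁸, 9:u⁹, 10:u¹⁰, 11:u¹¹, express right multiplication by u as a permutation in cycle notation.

(0 1 2 3 4 5 6 7 8 9 10 11)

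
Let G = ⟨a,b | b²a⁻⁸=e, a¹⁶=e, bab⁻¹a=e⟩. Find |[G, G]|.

G' = [G, G] is generated by all commutators. The generator-pair commutators are: [a, b] = a².
The subgroup they normally generate is {e, a², a⁴, a⁶, a⁸, a¹⁰, a¹², a¹⁴}, of order 8.
Check: |G/G'| = 32/8 = 4 is the order of the abelianisation.

Answer: 8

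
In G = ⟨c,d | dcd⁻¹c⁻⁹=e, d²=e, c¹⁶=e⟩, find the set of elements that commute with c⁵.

⟨c⁵⟩ ⊆ C_G(c⁵) since powers of c⁵ commute with c⁵; so |C_G(c⁵)| ≥ |⟨c⁵⟩| = 16.
By orbit–stabilizer, |C_G(c⁵)| = |G| / |conj. class of c⁵| = 32 / 2 = 16.
The 16 elements commuting with c⁵ are {e, c, c², c³, c⁴, c⁵, c⁶, c⁷, c⁸, c⁹, c¹⁰, c¹¹, c¹², c¹³, c¹⁴, c¹⁵}.

Answer: {e, c, c², c³, c⁴, c⁵, c⁶, c⁷, c⁸, c⁹, c¹⁰, c¹¹, c¹², c¹³, c¹⁴, c¹⁵}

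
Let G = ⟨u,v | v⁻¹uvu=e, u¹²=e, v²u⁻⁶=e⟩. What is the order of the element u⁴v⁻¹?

Compute successive powers until reaching e:
  (u⁴v⁻¹)¹ = u⁴v⁻¹, (u⁴v⁻¹)² = u⁶, (u⁴v⁻¹)³ = u⁴v, (u⁴v⁻¹)⁴ = e.
The smallest positive k with (u⁴v⁻¹)ᵏ = e is 4.

Answer: 4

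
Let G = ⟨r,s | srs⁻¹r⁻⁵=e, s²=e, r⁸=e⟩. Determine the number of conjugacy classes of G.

The conjugacy classes (representative and size) are:
  [e] (size 1), [r⁵] (size 2), [r²] (size 1), [r⁷] (size 2), [r⁴] (size 1), [r⁶] (size 1), [s] (size 2), [r⁵s] (size 2), [r²s] (size 2), [r³s] (size 2).
Class equation: 1 + 2 + 1 + 2 + 1 + 1 + 2 + 2 + 2 + 2 = 16 = |G|. So G has 10 conjugacy classes.

Answer: 10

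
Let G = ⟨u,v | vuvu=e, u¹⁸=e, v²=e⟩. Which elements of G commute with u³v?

⟨u³v⟩ ⊆ C_G(u³v) since powers of u³v commute with u³v; so |C_G(u³v)| ≥ |⟨u³v⟩| = 2.
By orbit–stabilizer, |C_G(u³v)| = |G| / |conj. class of u³v| = 36 / 9 = 4.
The 4 elements commuting with u³v are {e, u⁹, u³v, u¹²v}.

Answer: {e, u⁹, u³v, u¹²v}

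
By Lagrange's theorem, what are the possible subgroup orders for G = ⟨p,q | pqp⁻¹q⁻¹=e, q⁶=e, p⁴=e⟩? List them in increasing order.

|G| = 24 = 2³ · 3. By Lagrange's theorem the order of any subgroup divides 24; the divisors of 24 are 1, 2, 3, 4, 6, 8, 12, 24.

Answer: 1, 2, 3, 4, 6, 8, 12, 24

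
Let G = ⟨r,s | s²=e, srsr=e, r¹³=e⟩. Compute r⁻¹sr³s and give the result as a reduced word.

Multiply left to right, reducing at each step:
  (r¹²) · s = r¹²s
  (r¹²s) · r³ = r⁹s
  (r⁹s) · s = r⁹

Answer: r⁹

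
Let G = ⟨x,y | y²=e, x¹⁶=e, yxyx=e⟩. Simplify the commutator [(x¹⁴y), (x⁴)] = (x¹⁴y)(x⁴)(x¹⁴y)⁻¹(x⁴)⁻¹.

[(x¹⁴y), (x⁴)] = (x¹⁴y)·(x⁴)·(x¹⁴y)⁻¹·(x⁴)⁻¹.
  (x¹⁴y) · (x⁴) = x¹⁰y
  (x¹⁰y) · (x¹⁴y) = x¹²
  (x¹²) · (x¹²) = x⁸

Answer: x⁸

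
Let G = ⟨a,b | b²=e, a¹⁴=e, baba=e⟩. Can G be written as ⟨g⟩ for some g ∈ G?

Every cyclic group is abelian. But a·b = ab while b·a = a¹³b, so a·b ≠ b·a and G is not abelian. Hence G is not cyclic.

Answer: No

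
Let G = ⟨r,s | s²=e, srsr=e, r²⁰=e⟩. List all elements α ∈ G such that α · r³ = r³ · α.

⟨r³⟩ ⊆ C_G(r³) since powers of r³ commute with r³; so |C_G(r³)| ≥ |⟨r³⟩| = 20.
By orbit–stabilizer, |C_G(r³)| = |G| / |conj. class of r³| = 40 / 2 = 20.
The 20 elements commuting with r³ are {e, r, r², r³, r⁴, r⁵, r⁶, r⁷, r⁸, r⁹, r¹⁰, r¹¹, r¹², r¹³, r¹⁴, r¹⁵, r¹⁶, r¹⁷, r¹⁸, r¹⁹}.

Answer: {e, r, r², r³, r⁴, r⁵, r⁶, r⁷, r⁸, r⁹, r¹⁰, r¹¹, r¹², r¹³, r¹⁴, r¹⁵, r¹⁶, r¹⁷, r¹⁸, r¹⁹}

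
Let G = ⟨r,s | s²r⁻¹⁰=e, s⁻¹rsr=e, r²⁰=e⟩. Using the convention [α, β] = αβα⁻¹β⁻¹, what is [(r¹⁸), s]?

[(r¹⁸), s] = (r¹⁸)·s·(r¹⁸)⁻¹·s⁻¹.
  (r¹⁸) · s = r⁸s⁻¹
  (r⁸s⁻¹) · (r²) = r⁶s⁻¹
  (r⁶s⁻¹) · (s⁻¹) = r¹⁶

Answer: r¹⁶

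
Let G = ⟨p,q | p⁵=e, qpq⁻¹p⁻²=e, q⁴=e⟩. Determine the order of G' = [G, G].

G' = [G, G] is generated by all commutators. The generator-pair commutators are: [p, q] = p⁴.
The subgroup they normally generate is {e, p, p², p³, p⁴}, of order 5.
Check: |G/G'| = 20/5 = 4 is the order of the abelianisation.

Answer: 5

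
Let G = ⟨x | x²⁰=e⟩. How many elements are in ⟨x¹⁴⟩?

|⟨x¹⁴⟩| equals the order of x¹⁴. Compute successive powers until reaching e:
  (x¹⁴)¹ = x¹⁴, (x¹⁴)² = x⁸, (x¹⁴)³ = x², (x¹⁴)⁴ = x¹⁶, (x¹⁴)⁵ = x¹⁰, (x¹⁴)⁶ = x⁴, (x¹⁴)⁷ = x¹⁸, (x¹⁴)⁸ = x¹², (x¹⁴)⁹ = x⁶, (x¹⁴)¹⁰ = e.
The smallest positive k with (x¹⁴)ᵏ = e is 10, so |⟨x¹⁴⟩| = 10.

Answer: 10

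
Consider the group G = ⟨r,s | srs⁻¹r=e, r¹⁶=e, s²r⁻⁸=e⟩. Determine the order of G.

Enumerate words in the generators, reducing via the relations: the distinct elements are
  {e, r, s, rs, r², r³, r⁴, r⁵, r⁶, r⁷, r⁸, r⁹, r²s, r³s, r¹², r¹³, r¹¹, r¹⁰, r¹⁴, r¹⁵, r⁴s, r⁵s, r⁶s, r⁷s, s⁻¹, rs⁻¹, r²s⁻¹, r³s⁻¹, r⁴s⁻¹, r⁵s⁻¹, r⁶s⁻¹, r⁷s⁻¹}.
No further products give new elements, so |G| = 32.

Answer: 32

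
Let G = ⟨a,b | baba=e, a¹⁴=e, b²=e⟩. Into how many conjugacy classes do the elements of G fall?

The conjugacy classes (representative and size) are:
  [e] (size 1), [a¹³] (size 2), [a²] (size 2), [a³] (size 2), [a¹⁰] (size 2), [a⁵] (size 2), [a⁸] (size 2), [a⁷] (size 1), [a⁶b] (size 7), [a⁹b] (size 7).
Class equation: 1 + 2 + 2 + 2 + 2 + 2 + 2 + 1 + 7 + 7 = 28 = |G|. So G has 10 conjugacy classes.

Answer: 10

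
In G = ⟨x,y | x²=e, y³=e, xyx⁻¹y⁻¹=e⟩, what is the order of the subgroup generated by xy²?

|⟨xy²⟩| equals the order of xy². Compute successive powers until reaching e:
  (xy²)¹ = xy², (xy²)² = y, (xy²)³ = x, (xy²)⁴ = y², (xy²)⁵ = xy, (xy²)⁶ = e.
The smallest positive k with (xy²)ᵏ = e is 6, so |⟨xy²⟩| = 6.

Answer: 6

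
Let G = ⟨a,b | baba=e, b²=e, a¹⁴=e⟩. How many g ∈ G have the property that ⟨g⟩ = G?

⟨g⟩ = G would require ord(g) = |G| = 28, but the maximum element order in G is 14 < 28. So G is not cyclic and no single element generates it: the count is 0.

Answer: 0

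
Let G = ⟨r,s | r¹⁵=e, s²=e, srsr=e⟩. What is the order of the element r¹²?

Compute successive powers until reaching e:
  (r¹²)¹ = r¹², (r¹²)² = r⁹, (r¹²)³ = r⁶, (r¹²)⁴ = r³, (r¹²)⁵ = e.
The smallest positive k with (r¹²)ᵏ = e is 5.

Answer: 5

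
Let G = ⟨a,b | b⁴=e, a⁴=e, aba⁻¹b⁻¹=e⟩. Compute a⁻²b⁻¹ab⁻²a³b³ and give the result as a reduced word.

Multiply left to right, reducing at each step:
  (a²) · b⁻¹ = a²b³
  (a²b³) · a = a³b³
  (a³b³) · b⁻² = a³b
  (a³b) · a³ = a²b
  (a²b) · b³ = a²

Answer: a²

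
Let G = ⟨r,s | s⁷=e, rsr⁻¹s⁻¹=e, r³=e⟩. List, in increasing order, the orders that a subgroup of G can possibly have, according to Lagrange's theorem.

|G| = 21 = 3 · 7. By Lagrange's theorem the order of any subgroup divides 21; the divisors of 21 are 1, 3, 7, 21.

Answer: 1, 3, 7, 21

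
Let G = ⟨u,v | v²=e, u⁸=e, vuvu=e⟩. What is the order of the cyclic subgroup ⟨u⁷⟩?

|⟨u⁷⟩| equals the order of u⁷. Compute successive powers until reaching e:
  (u⁷)¹ = u⁷, (u⁷)² = u⁶, (u⁷)³ = u⁵, (u⁷)⁴ = u⁴, (u⁷)⁵ = u³, (u⁷)⁶ = u², (u⁷)⁷ = u, (u⁷)⁸ = e.
The smallest positive k with (u⁷)ᵏ = e is 8, so |⟨u⁷⟩| = 8.

Answer: 8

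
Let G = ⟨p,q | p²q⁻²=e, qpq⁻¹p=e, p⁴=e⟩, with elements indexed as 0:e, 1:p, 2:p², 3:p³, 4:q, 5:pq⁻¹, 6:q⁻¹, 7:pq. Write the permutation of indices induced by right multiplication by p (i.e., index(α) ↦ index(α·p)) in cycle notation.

(0 1 2 3)(4 5 6 7)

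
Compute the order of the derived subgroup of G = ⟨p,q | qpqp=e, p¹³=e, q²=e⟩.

G' = [G, G] is generated by all commutators. The generator-pair commutators are: [p, q] = p².
The subgroup they normally generate is {e, p, p², p³, p⁴, p⁵, p⁶, p⁷, p⁸, p⁹, p¹⁰, p¹¹, p¹²}, of order 13.
Check: |G/G'| = 26/13 = 2 is the order of the abelianisation.

Answer: 13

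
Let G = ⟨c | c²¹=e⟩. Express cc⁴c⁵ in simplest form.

Multiply left to right, reducing at each step:
  c · c⁴ = c⁵
  (c⁵) · c⁵ = c¹⁰

Answer: c¹⁰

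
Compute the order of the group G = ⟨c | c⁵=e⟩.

G is generated by a single element, so G is cyclic. The relator gives c⁵ = e and no smaller power is forced to be e, so the 5 powers {c, e, c², c³, c⁴} are distinct. Hence |G| = 5.

Answer: 5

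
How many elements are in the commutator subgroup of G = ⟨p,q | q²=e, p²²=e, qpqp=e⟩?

G' = [G, G] is generated by all commutators. The generator-pair commutators are: [p, q] = p².
The subgroup they normally generate is {e, p², p⁴, p⁶, p⁸, p¹⁰, p¹², p¹⁴, p¹⁶, p¹⁸, p²⁰}, of order 11.
Check: |G/G'| = 44/11 = 4 is the order of the abelianisation.

Answer: 11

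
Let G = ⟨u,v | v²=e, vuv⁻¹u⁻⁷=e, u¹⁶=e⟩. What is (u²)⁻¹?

The order of (u²) is 8 (smallest k with (u²)ᵏ = e), so (u²)⁻¹ = (u²)⁷ = u¹⁴.
Check: (u²) · (u¹⁴) → (u²) · u¹⁴ = e, giving e as required.

Answer: u¹⁴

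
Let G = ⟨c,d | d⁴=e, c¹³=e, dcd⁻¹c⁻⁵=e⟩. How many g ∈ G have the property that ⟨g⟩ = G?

⟨g⟩ = G would require ord(g) = |G| = 52, but the maximum element order in G is 13 < 52. So G is not cyclic and no single element generates it: the count is 0.

Answer: 0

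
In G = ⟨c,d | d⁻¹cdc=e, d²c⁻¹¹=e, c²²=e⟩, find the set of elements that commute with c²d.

⟨c²d⟩ ⊆ C_G(c²d) since powers of c²d commute with c²d; so |C_G(c²d)| ≥ |⟨c²d⟩| = 4.
By orbit–stabilizer, |C_G(c²d)| = |G| / |conj. class of c²d| = 44 / 11 = 4.
The 4 elements commuting with c²d are {e, c¹¹, c²d, c²d⁻¹}.

Answer: {e, c¹¹, c²d, c²d⁻¹}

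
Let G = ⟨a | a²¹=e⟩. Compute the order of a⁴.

Compute successive powers until reaching e:
  (a⁴)¹ = a⁴, (a⁴)² = a⁸, (a⁴)³ = a¹², (a⁴)⁴ = a¹⁶, (a⁴)⁵ = a²⁰, (a⁴)⁶ = a³, (a⁴)⁷ = a⁷, (a⁴)⁸ = a¹¹, (a⁴)⁹ = a¹⁵, (a⁴)¹⁰ = a¹⁹, (a⁴)¹¹ = a², (a⁴)¹² = a⁶, (a⁴)¹³ = a¹⁰, (a⁴)¹⁴ = a¹⁴, (a⁴)¹⁵ = a¹⁸, (a⁴)¹⁶ = a, (a⁴)¹⁷ = a⁵, (a⁴)¹⁸ = a⁹, (a⁴)¹⁹ = a¹³, (a⁴)²⁰ = a¹⁷, (a⁴)²¹ = e.
The smallest positive k with (a⁴)ᵏ = e is 21.

Answer: 21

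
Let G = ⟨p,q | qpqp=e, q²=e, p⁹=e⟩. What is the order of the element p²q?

Compute successive powers until reaching e:
  (p²q)¹ = p²q, (p²q)² = e.
The smallest positive k with (p²q)ᵏ = e is 2.

Answer: 2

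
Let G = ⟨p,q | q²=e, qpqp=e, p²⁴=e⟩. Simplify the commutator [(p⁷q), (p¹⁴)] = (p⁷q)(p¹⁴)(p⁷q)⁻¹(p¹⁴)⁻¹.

[(p⁷q), (p¹⁴)] = (p⁷q)·(p¹⁴)·(p⁷q)⁻¹·(p¹⁴)⁻¹.
  (p⁷q) · (p¹⁴) = p¹⁷q
  (p¹⁷q) · (p⁷q) = p¹⁰
  (p¹⁰) · (p¹⁰) = p²⁰

Answer: p²⁰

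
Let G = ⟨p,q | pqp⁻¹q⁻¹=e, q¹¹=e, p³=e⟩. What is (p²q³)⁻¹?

The order of (p²q³) is 33 (smallest k with (p²q³)ᵏ = e), so (p²q³)⁻¹ = (p²q³)³² = pq⁸.
Check: (p²q³) · (pq⁸) → (p²q³) · p = q³;   (q³) · q⁸ = e, giving e as required.

Answer: pq⁸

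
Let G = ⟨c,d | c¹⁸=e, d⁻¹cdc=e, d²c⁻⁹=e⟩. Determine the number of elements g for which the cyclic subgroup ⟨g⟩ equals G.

⟨g⟩ = G would require ord(g) = |G| = 36, but the maximum element order in G is 18 < 36. So G is not cyclic and no single element generates it: the count is 0.

Answer: 0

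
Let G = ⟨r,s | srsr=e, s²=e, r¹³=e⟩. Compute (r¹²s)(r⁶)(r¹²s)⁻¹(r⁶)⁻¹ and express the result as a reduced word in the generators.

[(r¹²s), (r⁶)] = (r¹²s)·(r⁶)·(r¹²s)⁻¹·(r⁶)⁻¹.
  (r¹²s) · (r⁶) = r⁶s
  (r⁶s) · (r¹²s) = r⁷
  (r⁷) · (r⁷) = r

Answer: r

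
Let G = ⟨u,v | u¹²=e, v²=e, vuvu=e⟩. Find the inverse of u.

The order of u is 12 (smallest k with uᵏ = e), so u⁻¹ = u¹¹ = u¹¹.
Check: u · (u¹¹) → u · u¹¹ = e, giving e as required.

Answer: u¹¹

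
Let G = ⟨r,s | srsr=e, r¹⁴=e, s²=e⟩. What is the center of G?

An element z ∈ Z(G) iff z commutes with every generator.
For example r⁷ is central: (r⁷)·r = r⁸ = r·(r⁷); (r⁷)·s = r⁷s = s·(r⁷).
Whereas r ∉ Z(G) since r·s = rs ≠ r¹³s = s·r.
Checking each of the 28 elements this way gives Z(G) = {e, r⁷}, of order 2.

Answer: {e, r⁷}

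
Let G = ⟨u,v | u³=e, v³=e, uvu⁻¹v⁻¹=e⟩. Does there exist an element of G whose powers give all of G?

|G| = 9, but the maximum element order in G is 3 < 9. No single element generates all of G, so G is not cyclic.

Answer: No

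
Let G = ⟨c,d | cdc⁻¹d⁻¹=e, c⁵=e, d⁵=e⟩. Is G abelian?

Each pair of generators commutes: c·d = cd = d·c. Since the generators pairwise commute, every element of G commutes with every other, so G is abelian.

Answer: Yes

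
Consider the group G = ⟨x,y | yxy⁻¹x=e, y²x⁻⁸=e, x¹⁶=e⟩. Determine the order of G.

Enumerate words in the generators, reducing via the relations: the distinct elements are
  {e, x, y, xy, x², x³, x⁴, x⁵, x⁶, x⁷, x⁸, x⁹, x²y, x³y, x¹², x¹³, x¹¹, x¹⁰, x¹⁴, x¹⁵, x⁴y, x⁵y, x⁶y, x⁷y, y⁻¹, xy⁻¹, x²y⁻¹, x³y⁻¹, x⁴y⁻¹, x⁵y⁻¹, x⁶y⁻¹, x⁷y⁻¹}.
No further products give new elements, so |G| = 32.

Answer: 32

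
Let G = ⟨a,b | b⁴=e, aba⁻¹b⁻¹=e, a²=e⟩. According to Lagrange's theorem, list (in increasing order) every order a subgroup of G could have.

|G| = 8 = 2³. By Lagrange's theorem the order of any subgroup divides 8; the divisors of 8 are 1, 2, 4, 8.

Answer: 1, 2, 4, 8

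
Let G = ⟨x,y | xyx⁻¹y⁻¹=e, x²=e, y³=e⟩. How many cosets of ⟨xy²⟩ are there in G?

First find ord(xy²) by computing successive powers:
  (xy²)¹ = xy², (xy²)² = y, (xy²)³ = x, (xy²)⁴ = y², (xy²)⁵ = xy, (xy²)⁶ = e.
So |⟨xy²⟩| = ord(xy²) = 6. With |G| = 6, by Lagrange [G : ⟨xy²⟩] = 6/6 = 1.

Answer: 1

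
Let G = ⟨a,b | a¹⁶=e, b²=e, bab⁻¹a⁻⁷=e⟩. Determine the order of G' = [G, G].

G' = [G, G] is generated by all commutators. The generator-pair commutators are: [a, b] = a¹⁰.
The subgroup they normally generate is {e, a², a⁴, a⁶, a⁸, a¹⁰, a¹², a¹⁴}, of order 8.
Check: |G/G'| = 32/8 = 4 is the order of the abelianisation.

Answer: 8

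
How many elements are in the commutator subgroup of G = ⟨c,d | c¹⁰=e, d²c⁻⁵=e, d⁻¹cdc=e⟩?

G' = [G, G] is generated by all commutators. The generator-pair commutators are: [c, d] = c².
The subgroup they normally generate is {e, c², c⁴, c⁶, c⁸}, of order 5.
Check: |G/G'| = 20/5 = 4 is the order of the abelianisation.

Answer: 5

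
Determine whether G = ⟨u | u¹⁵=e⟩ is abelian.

G has a single generator, so G is cyclic and hence abelian.

Answer: Yes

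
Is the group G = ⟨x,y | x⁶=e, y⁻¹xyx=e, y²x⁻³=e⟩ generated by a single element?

Every cyclic group is abelian. But x·y = xy while y·x = x²y⁻¹, so x·y ≠ y·x and G is not abelian. Hence G is not cyclic.

Answer: No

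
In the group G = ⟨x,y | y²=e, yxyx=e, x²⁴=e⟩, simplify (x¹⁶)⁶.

Compute successive powers of (x¹⁶), reducing at each step:
  (x¹⁶)²: (x¹⁶) · x¹⁶ = x⁸
  (x¹⁶)³: (x⁸) · x¹⁶ = e
  (x¹⁶)⁴: e · x¹⁶ = x¹⁶
  (x¹⁶)⁵: (x¹⁶) · x¹⁶ = x⁸
  (x¹⁶)⁶: (x⁸) · x¹⁶ = e

Answer: e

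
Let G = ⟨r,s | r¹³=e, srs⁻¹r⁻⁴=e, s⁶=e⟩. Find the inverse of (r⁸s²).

The order of (r⁸s²) is 3 (smallest k with (r⁸s²)ᵏ = e), so (r⁸s²)⁻¹ = (r⁸s²)² = r⁶s⁴.
Check: (r⁸s²) · (r⁶s⁴) → (r⁸s²) · r⁶ = s²;   (s²) · s⁴ = e, giving e as required.

Answer: r⁶s⁴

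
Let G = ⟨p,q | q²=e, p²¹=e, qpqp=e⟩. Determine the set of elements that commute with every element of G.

An element z ∈ Z(G) iff z commutes with every generator.
For example e is central: e·p = p = p·e; e·q = q = q·e.
Whereas p ∉ Z(G) since p·q = pq ≠ p²⁰q = q·p.
Checking each of the 42 elements this way gives Z(G) = {e}, of order 1.

Answer: {e}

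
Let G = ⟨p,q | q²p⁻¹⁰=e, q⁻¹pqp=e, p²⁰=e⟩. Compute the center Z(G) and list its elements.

An element z ∈ Z(G) iff z commutes with every generator.
For example p¹⁰ is central: (p¹⁰)·p = p¹¹ = p·(p¹⁰); (p¹⁰)·q = q⁻¹ = q·(p¹⁰).
Whereas p ∉ Z(G) since p·q = pq ≠ p⁹q⁻¹ = q·p.
Checking each of the 40 elements this way gives Z(G) = {e, p¹⁰}, of order 2.

Answer: {e, p¹⁰}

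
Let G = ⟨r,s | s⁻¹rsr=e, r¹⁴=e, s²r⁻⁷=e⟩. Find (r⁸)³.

Compute successive powers of (r⁸), reducing at each step:
  (r⁸)²: (r⁸) · r⁸ = r²
  (r⁸)³: (r²) · r⁸ = r¹⁰

Answer: r¹⁰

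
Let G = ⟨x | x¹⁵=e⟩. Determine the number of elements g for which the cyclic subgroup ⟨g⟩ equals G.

G is cyclic of order 15. An element generates G iff its order is 15, and a cyclic group of order 15 has exactly φ(15) = 8 such elements.

Answer: 8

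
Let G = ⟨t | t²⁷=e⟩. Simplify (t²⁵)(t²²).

Compute (t²⁵) · (t²²) by multiplying left to right and reducing via the relations at each step:
  (t²⁵) · t²² = t²⁰

Answer: t²⁰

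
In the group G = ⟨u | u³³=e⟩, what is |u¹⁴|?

Compute successive powers until reaching e:
  (u¹⁴)¹ = u¹⁴, (u¹⁴)² = u²⁸, (u¹⁴)³ = u⁹, (u¹⁴)⁴ = u²³, (u¹⁴)⁵ = u⁴, (u¹⁴)⁶ = u¹⁸, (u¹⁴)⁷ = u³², (u¹⁴)⁸ = u¹³, (u¹⁴)⁹ = u²⁷, (u¹⁴)¹⁰ = u⁸, (u¹⁴)¹¹ = u²², (u¹⁴)¹² = u³, (u¹⁴)¹³ = u¹⁷, (u¹⁴)¹⁴ = u³¹, (u¹⁴)¹⁵ = u¹², (u¹⁴)¹⁶ = u²⁶, (u¹⁴)¹⁷ = u⁷, (u¹⁴)¹⁸ = u²¹, (u¹⁴)¹⁹ = u², (u¹⁴)²⁰ = u¹⁶, (u¹⁴)²¹ = u³⁰, (u¹⁴)²² = u¹¹, (u¹⁴)²³ = u²⁵, (u¹⁴)²⁴ = u⁶, (u¹⁴)²⁵ = u²⁰, (u¹⁴)²⁶ = u, (u¹⁴)²⁷ = u¹⁵, (u¹⁴)²⁸ = u²⁹, (u¹⁴)²⁹ = u¹⁰, (u¹⁴)³⁰ = u²⁴, (u¹⁴)³¹ = u⁵, (u¹⁴)³² = u¹⁹, (u¹⁴)³³ = e.
The smallest positive k with (u¹⁴)ᵏ = e is 33.

Answer: 33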